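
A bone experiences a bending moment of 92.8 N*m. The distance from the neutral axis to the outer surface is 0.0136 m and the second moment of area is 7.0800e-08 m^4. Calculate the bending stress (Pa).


sigma = M * c / I
sigma = 92.8 * 0.0136 / 7.0800e-08
M * c = 1.2621
sigma = 1.7826e+07


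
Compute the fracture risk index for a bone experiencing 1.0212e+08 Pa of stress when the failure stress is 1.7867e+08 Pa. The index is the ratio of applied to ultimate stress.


FRI = applied / ultimate
FRI = 1.0212e+08 / 1.7867e+08
FRI = 0.5716


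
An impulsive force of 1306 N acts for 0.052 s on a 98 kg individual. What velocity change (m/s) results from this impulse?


J = F * dt = 1306 * 0.052 = 67.9120 N*s
delta_v = J / m
delta_v = 67.9120 / 98
delta_v = 0.6930


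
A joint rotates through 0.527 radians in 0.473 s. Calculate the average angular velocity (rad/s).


omega = delta_theta / delta_t
omega = 0.527 / 0.473
omega = 1.1142


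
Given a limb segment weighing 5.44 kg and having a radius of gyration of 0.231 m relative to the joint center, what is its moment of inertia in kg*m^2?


I = m * k^2
I = 5.44 * 0.231^2
k^2 = 0.0534
I = 0.2903


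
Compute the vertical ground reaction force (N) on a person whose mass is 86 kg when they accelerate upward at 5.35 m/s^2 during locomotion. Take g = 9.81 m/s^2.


GRF = m * (g + a)
GRF = 86 * (9.81 + 5.35)
GRF = 86 * 15.1600
GRF = 1303.7600


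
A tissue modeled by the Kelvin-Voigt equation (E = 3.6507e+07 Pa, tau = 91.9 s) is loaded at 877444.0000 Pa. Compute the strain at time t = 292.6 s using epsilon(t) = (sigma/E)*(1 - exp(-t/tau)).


epsilon(t) = (sigma/E) * (1 - exp(-t/tau))
sigma/E = 877444.0000 / 3.6507e+07 = 0.0240
exp(-t/tau) = exp(-292.6 / 91.9) = 0.0414
epsilon = 0.0240 * (1 - 0.0414)
epsilon = 0.0230


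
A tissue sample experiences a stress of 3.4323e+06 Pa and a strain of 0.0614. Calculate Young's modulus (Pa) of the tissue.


E = stress / strain
E = 3.4323e+06 / 0.0614
E = 5.5901e+07


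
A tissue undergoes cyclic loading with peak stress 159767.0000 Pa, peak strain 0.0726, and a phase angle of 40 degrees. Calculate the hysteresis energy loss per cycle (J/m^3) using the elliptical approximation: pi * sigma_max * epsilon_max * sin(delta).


E_loss = pi * sigma_max * epsilon_max * sin(delta)
delta = 40 deg = 0.6981 rad
sin(delta) = 0.6428
E_loss = pi * 159767.0000 * 0.0726 * 0.6428
E_loss = 23422.9219


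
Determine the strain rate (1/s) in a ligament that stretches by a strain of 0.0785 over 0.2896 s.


strain_rate = delta_strain / delta_t
strain_rate = 0.0785 / 0.2896
strain_rate = 0.2711


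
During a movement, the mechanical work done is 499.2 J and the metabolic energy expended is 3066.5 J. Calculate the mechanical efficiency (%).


eta = (W_mech / E_meta) * 100
eta = (499.2 / 3066.5) * 100
ratio = 0.1628
eta = 16.2791


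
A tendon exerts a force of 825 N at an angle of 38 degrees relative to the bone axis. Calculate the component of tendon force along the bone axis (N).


F_eff = F_tendon * cos(theta)
theta = 38 deg = 0.6632 rad
cos(theta) = 0.7880
F_eff = 825 * 0.7880
F_eff = 650.1089


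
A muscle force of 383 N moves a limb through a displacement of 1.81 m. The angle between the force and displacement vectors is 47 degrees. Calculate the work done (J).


W = F * d * cos(theta)
theta = 47 deg = 0.8203 rad
cos(theta) = 0.6820
W = 383 * 1.81 * 0.6820
W = 472.7817


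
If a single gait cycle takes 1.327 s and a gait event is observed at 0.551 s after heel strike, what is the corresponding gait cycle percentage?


pct = (event_time / cycle_time) * 100
pct = (0.551 / 1.327) * 100
ratio = 0.4152
pct = 41.5222


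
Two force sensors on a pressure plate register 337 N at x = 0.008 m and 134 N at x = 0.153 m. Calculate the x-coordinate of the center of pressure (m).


COP_x = (F1*x1 + F2*x2) / (F1 + F2)
COP_x = (337*0.008 + 134*0.153) / (337 + 134)
Numerator = 23.1980
Denominator = 471
COP_x = 0.0493


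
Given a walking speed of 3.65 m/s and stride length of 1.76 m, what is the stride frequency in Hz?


f = v / stride_length
f = 3.65 / 1.76
f = 2.0739


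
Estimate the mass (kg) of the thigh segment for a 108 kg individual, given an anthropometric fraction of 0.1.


m_segment = body_mass * fraction
m_segment = 108 * 0.1
m_segment = 10.8000


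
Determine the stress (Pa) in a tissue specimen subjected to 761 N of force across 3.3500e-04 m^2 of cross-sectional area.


stress = F / A
stress = 761 / 3.3500e-04
stress = 2.2716e+06


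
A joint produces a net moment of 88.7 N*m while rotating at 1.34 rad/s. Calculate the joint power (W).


P = M * omega
P = 88.7 * 1.34
P = 118.8580


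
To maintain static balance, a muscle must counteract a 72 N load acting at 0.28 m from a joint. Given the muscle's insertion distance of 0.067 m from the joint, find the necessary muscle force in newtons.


F_muscle = W * d_load / d_muscle
F_muscle = 72 * 0.28 / 0.067
Numerator = 20.1600
F_muscle = 300.8955


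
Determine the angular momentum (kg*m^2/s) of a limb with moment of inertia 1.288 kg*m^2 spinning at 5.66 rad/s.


L = I * omega
L = 1.288 * 5.66
L = 7.2901


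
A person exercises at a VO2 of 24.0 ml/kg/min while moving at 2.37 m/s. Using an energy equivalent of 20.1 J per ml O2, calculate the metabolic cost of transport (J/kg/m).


Power per kg = VO2 * 20.1 / 60
Power per kg = 24.0 * 20.1 / 60 = 8.0400 W/kg
Cost = power_per_kg / speed
Cost = 8.0400 / 2.37
Cost = 3.3924


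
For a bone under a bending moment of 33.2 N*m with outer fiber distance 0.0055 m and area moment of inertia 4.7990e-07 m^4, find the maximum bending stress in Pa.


sigma = M * c / I
sigma = 33.2 * 0.0055 / 4.7990e-07
M * c = 0.1826
sigma = 380495.9367


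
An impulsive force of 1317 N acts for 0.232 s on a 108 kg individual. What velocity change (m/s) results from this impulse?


J = F * dt = 1317 * 0.232 = 305.5440 N*s
delta_v = J / m
delta_v = 305.5440 / 108
delta_v = 2.8291


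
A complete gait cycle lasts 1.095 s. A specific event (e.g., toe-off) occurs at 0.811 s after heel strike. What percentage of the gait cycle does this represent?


pct = (event_time / cycle_time) * 100
pct = (0.811 / 1.095) * 100
ratio = 0.7406
pct = 74.0639


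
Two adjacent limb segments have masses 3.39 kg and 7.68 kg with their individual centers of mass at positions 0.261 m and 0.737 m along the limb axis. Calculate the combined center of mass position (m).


COM = (m1*x1 + m2*x2) / (m1 + m2)
COM = (3.39*0.261 + 7.68*0.737) / (3.39 + 7.68)
Numerator = 6.5449
Denominator = 11.0700
COM = 0.5912


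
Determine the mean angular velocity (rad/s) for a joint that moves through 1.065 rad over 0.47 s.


omega = delta_theta / delta_t
omega = 1.065 / 0.47
omega = 2.2660


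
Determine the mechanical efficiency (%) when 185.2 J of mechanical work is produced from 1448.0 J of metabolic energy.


eta = (W_mech / E_meta) * 100
eta = (185.2 / 1448.0) * 100
ratio = 0.1279
eta = 12.7901


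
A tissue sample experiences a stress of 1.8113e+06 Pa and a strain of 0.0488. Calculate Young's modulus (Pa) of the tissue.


E = stress / strain
E = 1.8113e+06 / 0.0488
E = 3.7117e+07


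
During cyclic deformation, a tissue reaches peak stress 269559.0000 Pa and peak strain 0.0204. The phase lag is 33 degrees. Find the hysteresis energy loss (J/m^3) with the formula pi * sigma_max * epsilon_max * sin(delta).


E_loss = pi * sigma_max * epsilon_max * sin(delta)
delta = 33 deg = 0.5760 rad
sin(delta) = 0.5446
E_loss = pi * 269559.0000 * 0.0204 * 0.5446
E_loss = 9408.9821


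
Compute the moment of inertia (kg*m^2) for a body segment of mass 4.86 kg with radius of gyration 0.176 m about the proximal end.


I = m * k^2
I = 4.86 * 0.176^2
k^2 = 0.0310
I = 0.1505


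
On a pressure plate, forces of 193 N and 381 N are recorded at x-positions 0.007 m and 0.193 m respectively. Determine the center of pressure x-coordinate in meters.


COP_x = (F1*x1 + F2*x2) / (F1 + F2)
COP_x = (193*0.007 + 381*0.193) / (193 + 381)
Numerator = 74.8840
Denominator = 574
COP_x = 0.1305


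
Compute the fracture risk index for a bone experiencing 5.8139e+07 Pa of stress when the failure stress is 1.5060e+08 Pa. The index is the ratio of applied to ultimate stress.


FRI = applied / ultimate
FRI = 5.8139e+07 / 1.5060e+08
FRI = 0.3860


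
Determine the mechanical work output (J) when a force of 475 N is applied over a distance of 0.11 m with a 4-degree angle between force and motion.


W = F * d * cos(theta)
theta = 4 deg = 0.0698 rad
cos(theta) = 0.9976
W = 475 * 0.11 * 0.9976
W = 52.1227


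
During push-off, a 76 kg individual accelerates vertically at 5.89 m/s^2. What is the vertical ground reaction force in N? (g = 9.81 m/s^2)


GRF = m * (g + a)
GRF = 76 * (9.81 + 5.89)
GRF = 76 * 15.7000
GRF = 1193.2000


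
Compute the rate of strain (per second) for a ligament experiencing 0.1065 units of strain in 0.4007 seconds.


strain_rate = delta_strain / delta_t
strain_rate = 0.1065 / 0.4007
strain_rate = 0.2658


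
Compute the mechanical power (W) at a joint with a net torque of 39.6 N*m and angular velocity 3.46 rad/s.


P = M * omega
P = 39.6 * 3.46
P = 137.0160


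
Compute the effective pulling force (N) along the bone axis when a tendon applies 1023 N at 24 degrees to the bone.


F_eff = F_tendon * cos(theta)
theta = 24 deg = 0.4189 rad
cos(theta) = 0.9135
F_eff = 1023 * 0.9135
F_eff = 934.5570


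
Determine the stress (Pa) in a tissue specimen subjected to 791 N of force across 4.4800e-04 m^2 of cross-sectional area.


stress = F / A
stress = 791 / 4.4800e-04
stress = 1.7656e+06


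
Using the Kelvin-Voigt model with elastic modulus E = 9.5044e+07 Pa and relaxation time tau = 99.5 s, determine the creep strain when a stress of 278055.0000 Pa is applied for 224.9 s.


epsilon(t) = (sigma/E) * (1 - exp(-t/tau))
sigma/E = 278055.0000 / 9.5044e+07 = 0.0029
exp(-t/tau) = exp(-224.9 / 99.5) = 0.1043
epsilon = 0.0029 * (1 - 0.1043)
epsilon = 0.0026


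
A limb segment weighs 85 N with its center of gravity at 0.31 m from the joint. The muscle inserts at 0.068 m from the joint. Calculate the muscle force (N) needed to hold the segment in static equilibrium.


F_muscle = W * d_load / d_muscle
F_muscle = 85 * 0.31 / 0.068
Numerator = 26.3500
F_muscle = 387.5000


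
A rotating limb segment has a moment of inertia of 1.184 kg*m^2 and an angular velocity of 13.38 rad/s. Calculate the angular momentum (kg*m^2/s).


L = I * omega
L = 1.184 * 13.38
L = 15.8419


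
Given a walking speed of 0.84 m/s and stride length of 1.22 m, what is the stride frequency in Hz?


f = v / stride_length
f = 0.84 / 1.22
f = 0.6885


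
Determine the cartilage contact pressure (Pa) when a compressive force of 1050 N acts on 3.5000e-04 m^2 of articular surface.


P = F / A
P = 1050 / 3.5000e-04
P = 3.0000e+06


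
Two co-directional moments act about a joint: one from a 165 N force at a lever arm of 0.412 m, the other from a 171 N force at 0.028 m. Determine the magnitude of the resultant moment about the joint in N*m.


M = F1 * d1 + F2 * d2
M = 165 * 0.412 + 171 * 0.028
M = 67.9800 + 4.7880
M = 72.7680


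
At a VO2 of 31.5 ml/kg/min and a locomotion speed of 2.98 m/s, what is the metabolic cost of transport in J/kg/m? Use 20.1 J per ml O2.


Power per kg = VO2 * 20.1 / 60
Power per kg = 31.5 * 20.1 / 60 = 10.5525 W/kg
Cost = power_per_kg / speed
Cost = 10.5525 / 2.98
Cost = 3.5411


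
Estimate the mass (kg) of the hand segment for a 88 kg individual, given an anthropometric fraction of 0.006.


m_segment = body_mass * fraction
m_segment = 88 * 0.006
m_segment = 0.5280


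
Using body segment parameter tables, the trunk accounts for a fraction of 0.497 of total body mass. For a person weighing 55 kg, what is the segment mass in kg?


m_segment = body_mass * fraction
m_segment = 55 * 0.497
m_segment = 27.3350


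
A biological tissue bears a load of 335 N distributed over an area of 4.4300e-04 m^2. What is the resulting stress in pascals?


stress = F / A
stress = 335 / 4.4300e-04
stress = 756207.6749


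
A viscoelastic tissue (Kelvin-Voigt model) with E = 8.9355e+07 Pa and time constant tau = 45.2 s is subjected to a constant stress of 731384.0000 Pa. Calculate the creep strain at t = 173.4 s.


epsilon(t) = (sigma/E) * (1 - exp(-t/tau))
sigma/E = 731384.0000 / 8.9355e+07 = 0.0082
exp(-t/tau) = exp(-173.4 / 45.2) = 0.0216
epsilon = 0.0082 * (1 - 0.0216)
epsilon = 0.0080


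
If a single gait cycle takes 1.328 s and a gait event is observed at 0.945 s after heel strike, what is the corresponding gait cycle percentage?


pct = (event_time / cycle_time) * 100
pct = (0.945 / 1.328) * 100
ratio = 0.7116
pct = 71.1596


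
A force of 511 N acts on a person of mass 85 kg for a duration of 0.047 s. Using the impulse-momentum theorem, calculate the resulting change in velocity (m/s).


J = F * dt = 511 * 0.047 = 24.0170 N*s
delta_v = J / m
delta_v = 24.0170 / 85
delta_v = 0.2826


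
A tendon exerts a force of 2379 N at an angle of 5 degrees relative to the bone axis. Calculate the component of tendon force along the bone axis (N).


F_eff = F_tendon * cos(theta)
theta = 5 deg = 0.0873 rad
cos(theta) = 0.9962
F_eff = 2379 * 0.9962
F_eff = 2369.9472


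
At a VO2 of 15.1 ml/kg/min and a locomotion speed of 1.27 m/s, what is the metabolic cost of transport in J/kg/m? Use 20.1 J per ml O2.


Power per kg = VO2 * 20.1 / 60
Power per kg = 15.1 * 20.1 / 60 = 5.0585 W/kg
Cost = power_per_kg / speed
Cost = 5.0585 / 1.27
Cost = 3.9831


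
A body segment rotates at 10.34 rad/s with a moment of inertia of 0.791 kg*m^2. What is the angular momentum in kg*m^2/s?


L = I * omega
L = 0.791 * 10.34
L = 8.1789


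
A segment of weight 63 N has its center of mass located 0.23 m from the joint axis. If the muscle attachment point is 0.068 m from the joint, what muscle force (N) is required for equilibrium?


F_muscle = W * d_load / d_muscle
F_muscle = 63 * 0.23 / 0.068
Numerator = 14.4900
F_muscle = 213.0882


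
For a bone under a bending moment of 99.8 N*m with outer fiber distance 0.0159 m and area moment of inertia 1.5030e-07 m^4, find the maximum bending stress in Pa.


sigma = M * c / I
sigma = 99.8 * 0.0159 / 1.5030e-07
M * c = 1.5868
sigma = 1.0558e+07


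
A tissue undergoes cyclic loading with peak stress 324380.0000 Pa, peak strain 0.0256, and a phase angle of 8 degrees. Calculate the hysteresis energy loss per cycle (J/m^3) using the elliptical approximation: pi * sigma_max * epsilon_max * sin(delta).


E_loss = pi * sigma_max * epsilon_max * sin(delta)
delta = 8 deg = 0.1396 rad
sin(delta) = 0.1392
E_loss = pi * 324380.0000 * 0.0256 * 0.1392
E_loss = 3630.7740


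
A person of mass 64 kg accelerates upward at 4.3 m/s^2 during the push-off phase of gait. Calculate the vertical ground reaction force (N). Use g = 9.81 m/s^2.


GRF = m * (g + a)
GRF = 64 * (9.81 + 4.3)
GRF = 64 * 14.1100
GRF = 903.0400


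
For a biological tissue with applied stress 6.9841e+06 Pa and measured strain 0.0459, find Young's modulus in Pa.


E = stress / strain
E = 6.9841e+06 / 0.0459
E = 1.5216e+08


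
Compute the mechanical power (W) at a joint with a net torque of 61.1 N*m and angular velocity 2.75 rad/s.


P = M * omega
P = 61.1 * 2.75
P = 168.0250


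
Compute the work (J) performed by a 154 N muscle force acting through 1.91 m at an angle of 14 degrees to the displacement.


W = F * d * cos(theta)
theta = 14 deg = 0.2443 rad
cos(theta) = 0.9703
W = 154 * 1.91 * 0.9703
W = 285.4028


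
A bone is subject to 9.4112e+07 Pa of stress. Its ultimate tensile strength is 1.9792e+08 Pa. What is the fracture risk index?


FRI = applied / ultimate
FRI = 9.4112e+07 / 1.9792e+08
FRI = 0.4755


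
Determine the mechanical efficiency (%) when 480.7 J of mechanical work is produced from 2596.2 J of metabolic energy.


eta = (W_mech / E_meta) * 100
eta = (480.7 / 2596.2) * 100
ratio = 0.1852
eta = 18.5155


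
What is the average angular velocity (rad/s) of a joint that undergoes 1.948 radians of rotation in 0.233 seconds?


omega = delta_theta / delta_t
omega = 1.948 / 0.233
omega = 8.3605


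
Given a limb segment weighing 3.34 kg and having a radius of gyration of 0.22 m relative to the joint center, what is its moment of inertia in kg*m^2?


I = m * k^2
I = 3.34 * 0.22^2
k^2 = 0.0484
I = 0.1617


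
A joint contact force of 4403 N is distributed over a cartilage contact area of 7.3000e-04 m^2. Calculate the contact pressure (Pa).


P = F / A
P = 4403 / 7.3000e-04
P = 6.0315e+06


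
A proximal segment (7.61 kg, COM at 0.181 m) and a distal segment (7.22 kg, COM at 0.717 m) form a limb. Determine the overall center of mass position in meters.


COM = (m1*x1 + m2*x2) / (m1 + m2)
COM = (7.61*0.181 + 7.22*0.717) / (7.61 + 7.22)
Numerator = 6.5541
Denominator = 14.8300
COM = 0.4420


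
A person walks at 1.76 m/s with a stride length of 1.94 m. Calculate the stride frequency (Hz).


f = v / stride_length
f = 1.76 / 1.94
f = 0.9072


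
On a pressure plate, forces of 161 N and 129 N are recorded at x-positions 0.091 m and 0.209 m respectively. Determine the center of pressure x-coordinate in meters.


COP_x = (F1*x1 + F2*x2) / (F1 + F2)
COP_x = (161*0.091 + 129*0.209) / (161 + 129)
Numerator = 41.6120
Denominator = 290
COP_x = 0.1435


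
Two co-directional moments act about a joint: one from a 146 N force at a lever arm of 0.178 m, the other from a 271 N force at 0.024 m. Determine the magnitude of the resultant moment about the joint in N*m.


M = F1 * d1 + F2 * d2
M = 146 * 0.178 + 271 * 0.024
M = 25.9880 + 6.5040
M = 32.4920


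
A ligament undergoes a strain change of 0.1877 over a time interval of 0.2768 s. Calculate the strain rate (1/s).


strain_rate = delta_strain / delta_t
strain_rate = 0.1877 / 0.2768
strain_rate = 0.6781


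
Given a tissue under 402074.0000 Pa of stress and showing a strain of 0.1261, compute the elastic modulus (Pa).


E = stress / strain
E = 402074.0000 / 0.1261
E = 3.1885e+06


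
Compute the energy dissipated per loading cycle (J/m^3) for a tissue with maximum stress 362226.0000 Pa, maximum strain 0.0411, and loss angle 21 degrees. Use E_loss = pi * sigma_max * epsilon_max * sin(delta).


E_loss = pi * sigma_max * epsilon_max * sin(delta)
delta = 21 deg = 0.3665 rad
sin(delta) = 0.3584
E_loss = pi * 362226.0000 * 0.0411 * 0.3584
E_loss = 16761.0212


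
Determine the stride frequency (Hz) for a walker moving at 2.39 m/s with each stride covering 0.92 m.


f = v / stride_length
f = 2.39 / 0.92
f = 2.5978


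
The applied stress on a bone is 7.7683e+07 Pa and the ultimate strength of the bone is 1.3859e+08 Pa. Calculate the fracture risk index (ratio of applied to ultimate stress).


FRI = applied / ultimate
FRI = 7.7683e+07 / 1.3859e+08
FRI = 0.5605


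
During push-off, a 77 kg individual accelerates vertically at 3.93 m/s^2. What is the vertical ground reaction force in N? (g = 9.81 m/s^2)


GRF = m * (g + a)
GRF = 77 * (9.81 + 3.93)
GRF = 77 * 13.7400
GRF = 1057.9800


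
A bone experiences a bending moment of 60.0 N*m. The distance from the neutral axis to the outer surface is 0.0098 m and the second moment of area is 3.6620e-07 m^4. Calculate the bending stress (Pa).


sigma = M * c / I
sigma = 60.0 * 0.0098 / 3.6620e-07
M * c = 0.5880
sigma = 1.6057e+06


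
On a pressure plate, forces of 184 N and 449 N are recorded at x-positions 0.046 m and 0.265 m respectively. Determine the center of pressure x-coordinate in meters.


COP_x = (F1*x1 + F2*x2) / (F1 + F2)
COP_x = (184*0.046 + 449*0.265) / (184 + 449)
Numerator = 127.4490
Denominator = 633
COP_x = 0.2013


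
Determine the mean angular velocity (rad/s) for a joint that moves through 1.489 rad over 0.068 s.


omega = delta_theta / delta_t
omega = 1.489 / 0.068
omega = 21.8971


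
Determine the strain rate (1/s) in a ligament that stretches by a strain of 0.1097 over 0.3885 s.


strain_rate = delta_strain / delta_t
strain_rate = 0.1097 / 0.3885
strain_rate = 0.2824


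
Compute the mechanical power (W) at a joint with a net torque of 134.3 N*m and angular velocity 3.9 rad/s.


P = M * omega
P = 134.3 * 3.9
P = 523.7700


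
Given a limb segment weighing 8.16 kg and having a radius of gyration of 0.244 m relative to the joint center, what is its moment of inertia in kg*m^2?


I = m * k^2
I = 8.16 * 0.244^2
k^2 = 0.0595
I = 0.4858


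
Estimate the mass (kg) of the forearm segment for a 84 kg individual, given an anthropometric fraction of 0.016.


m_segment = body_mass * fraction
m_segment = 84 * 0.016
m_segment = 1.3440


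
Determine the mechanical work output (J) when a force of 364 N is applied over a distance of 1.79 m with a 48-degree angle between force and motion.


W = F * d * cos(theta)
theta = 48 deg = 0.8378 rad
cos(theta) = 0.6691
W = 364 * 1.79 * 0.6691
W = 435.9787


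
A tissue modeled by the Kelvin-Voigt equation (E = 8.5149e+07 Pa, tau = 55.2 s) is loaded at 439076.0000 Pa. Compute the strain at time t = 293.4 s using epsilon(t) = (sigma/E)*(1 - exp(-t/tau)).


epsilon(t) = (sigma/E) * (1 - exp(-t/tau))
sigma/E = 439076.0000 / 8.5149e+07 = 0.0052
exp(-t/tau) = exp(-293.4 / 55.2) = 0.0049
epsilon = 0.0052 * (1 - 0.0049)
epsilon = 0.0051


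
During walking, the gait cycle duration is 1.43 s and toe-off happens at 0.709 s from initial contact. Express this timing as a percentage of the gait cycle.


pct = (event_time / cycle_time) * 100
pct = (0.709 / 1.43) * 100
ratio = 0.4958
pct = 49.5804


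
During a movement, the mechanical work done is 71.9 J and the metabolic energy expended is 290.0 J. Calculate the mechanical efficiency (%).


eta = (W_mech / E_meta) * 100
eta = (71.9 / 290.0) * 100
ratio = 0.2479
eta = 24.7931


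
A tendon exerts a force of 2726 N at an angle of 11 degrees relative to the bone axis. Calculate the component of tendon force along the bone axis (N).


F_eff = F_tendon * cos(theta)
theta = 11 deg = 0.1920 rad
cos(theta) = 0.9816
F_eff = 2726 * 0.9816
F_eff = 2675.9157


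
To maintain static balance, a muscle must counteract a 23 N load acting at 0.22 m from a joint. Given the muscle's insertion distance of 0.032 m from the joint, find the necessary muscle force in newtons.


F_muscle = W * d_load / d_muscle
F_muscle = 23 * 0.22 / 0.032
Numerator = 5.0600
F_muscle = 158.1250


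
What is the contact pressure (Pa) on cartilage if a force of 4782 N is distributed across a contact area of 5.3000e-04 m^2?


P = F / A
P = 4782 / 5.3000e-04
P = 9.0226e+06


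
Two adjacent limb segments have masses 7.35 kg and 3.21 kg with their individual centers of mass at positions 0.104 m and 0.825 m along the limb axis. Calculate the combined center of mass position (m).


COM = (m1*x1 + m2*x2) / (m1 + m2)
COM = (7.35*0.104 + 3.21*0.825) / (7.35 + 3.21)
Numerator = 3.4127
Denominator = 10.5600
COM = 0.3232


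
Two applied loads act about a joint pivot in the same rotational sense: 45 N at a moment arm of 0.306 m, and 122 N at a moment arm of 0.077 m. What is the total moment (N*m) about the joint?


M = F1 * d1 + F2 * d2
M = 45 * 0.306 + 122 * 0.077
M = 13.7700 + 9.3940
M = 23.1640


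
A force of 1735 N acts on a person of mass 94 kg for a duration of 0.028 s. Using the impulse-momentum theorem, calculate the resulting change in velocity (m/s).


J = F * dt = 1735 * 0.028 = 48.5800 N*s
delta_v = J / m
delta_v = 48.5800 / 94
delta_v = 0.5168


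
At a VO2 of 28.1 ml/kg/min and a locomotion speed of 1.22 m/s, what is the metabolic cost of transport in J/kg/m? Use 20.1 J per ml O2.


Power per kg = VO2 * 20.1 / 60
Power per kg = 28.1 * 20.1 / 60 = 9.4135 W/kg
Cost = power_per_kg / speed
Cost = 9.4135 / 1.22
Cost = 7.7160


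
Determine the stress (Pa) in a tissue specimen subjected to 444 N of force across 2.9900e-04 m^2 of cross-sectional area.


stress = F / A
stress = 444 / 2.9900e-04
stress = 1.4849e+06


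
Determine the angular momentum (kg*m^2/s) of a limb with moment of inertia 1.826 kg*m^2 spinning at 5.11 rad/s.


L = I * omega
L = 1.826 * 5.11
L = 9.3309


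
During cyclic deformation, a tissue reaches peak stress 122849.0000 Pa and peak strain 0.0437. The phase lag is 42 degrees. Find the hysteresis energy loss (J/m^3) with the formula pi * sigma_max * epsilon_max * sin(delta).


E_loss = pi * sigma_max * epsilon_max * sin(delta)
delta = 42 deg = 0.7330 rad
sin(delta) = 0.6691
E_loss = pi * 122849.0000 * 0.0437 * 0.6691
E_loss = 11285.3188


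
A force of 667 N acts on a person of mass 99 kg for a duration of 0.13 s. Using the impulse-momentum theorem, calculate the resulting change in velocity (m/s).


J = F * dt = 667 * 0.13 = 86.7100 N*s
delta_v = J / m
delta_v = 86.7100 / 99
delta_v = 0.8759


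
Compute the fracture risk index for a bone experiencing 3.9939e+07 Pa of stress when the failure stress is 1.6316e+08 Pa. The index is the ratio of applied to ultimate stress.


FRI = applied / ultimate
FRI = 3.9939e+07 / 1.6316e+08
FRI = 0.2448


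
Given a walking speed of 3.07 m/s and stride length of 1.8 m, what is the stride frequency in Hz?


f = v / stride_length
f = 3.07 / 1.8
f = 1.7056


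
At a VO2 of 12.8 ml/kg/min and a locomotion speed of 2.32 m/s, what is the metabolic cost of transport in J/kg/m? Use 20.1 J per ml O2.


Power per kg = VO2 * 20.1 / 60
Power per kg = 12.8 * 20.1 / 60 = 4.2880 W/kg
Cost = power_per_kg / speed
Cost = 4.2880 / 2.32
Cost = 1.8483


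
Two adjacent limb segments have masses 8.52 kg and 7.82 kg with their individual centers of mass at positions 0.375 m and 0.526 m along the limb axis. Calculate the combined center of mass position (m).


COM = (m1*x1 + m2*x2) / (m1 + m2)
COM = (8.52*0.375 + 7.82*0.526) / (8.52 + 7.82)
Numerator = 7.3083
Denominator = 16.3400
COM = 0.4473


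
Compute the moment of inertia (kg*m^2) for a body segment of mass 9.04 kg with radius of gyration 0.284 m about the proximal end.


I = m * k^2
I = 9.04 * 0.284^2
k^2 = 0.0807
I = 0.7291


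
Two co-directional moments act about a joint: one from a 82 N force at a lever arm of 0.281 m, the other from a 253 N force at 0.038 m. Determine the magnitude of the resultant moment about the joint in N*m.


M = F1 * d1 + F2 * d2
M = 82 * 0.281 + 253 * 0.038
M = 23.0420 + 9.6140
M = 32.6560


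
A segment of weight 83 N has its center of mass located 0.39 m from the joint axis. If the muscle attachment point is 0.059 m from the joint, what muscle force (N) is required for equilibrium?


F_muscle = W * d_load / d_muscle
F_muscle = 83 * 0.39 / 0.059
Numerator = 32.3700
F_muscle = 548.6441


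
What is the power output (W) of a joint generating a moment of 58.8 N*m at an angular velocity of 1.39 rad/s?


P = M * omega
P = 58.8 * 1.39
P = 81.7320


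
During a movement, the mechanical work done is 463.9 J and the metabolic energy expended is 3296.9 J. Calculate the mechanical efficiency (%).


eta = (W_mech / E_meta) * 100
eta = (463.9 / 3296.9) * 100
ratio = 0.1407
eta = 14.0708


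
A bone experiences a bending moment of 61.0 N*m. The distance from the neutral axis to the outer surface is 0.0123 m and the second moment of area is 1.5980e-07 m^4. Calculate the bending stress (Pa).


sigma = M * c / I
sigma = 61.0 * 0.0123 / 1.5980e-07
M * c = 0.7503
sigma = 4.6952e+06


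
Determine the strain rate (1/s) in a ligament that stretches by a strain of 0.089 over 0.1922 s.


strain_rate = delta_strain / delta_t
strain_rate = 0.089 / 0.1922
strain_rate = 0.4631


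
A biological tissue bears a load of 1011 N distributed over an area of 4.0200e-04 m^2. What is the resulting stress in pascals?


stress = F / A
stress = 1011 / 4.0200e-04
stress = 2.5149e+06


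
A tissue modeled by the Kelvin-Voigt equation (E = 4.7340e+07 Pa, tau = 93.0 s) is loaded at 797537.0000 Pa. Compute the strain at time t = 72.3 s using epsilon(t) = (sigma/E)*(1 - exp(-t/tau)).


epsilon(t) = (sigma/E) * (1 - exp(-t/tau))
sigma/E = 797537.0000 / 4.7340e+07 = 0.0168
exp(-t/tau) = exp(-72.3 / 93.0) = 0.4596
epsilon = 0.0168 * (1 - 0.4596)
epsilon = 0.0091


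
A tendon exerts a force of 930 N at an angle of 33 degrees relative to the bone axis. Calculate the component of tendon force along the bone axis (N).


F_eff = F_tendon * cos(theta)
theta = 33 deg = 0.5760 rad
cos(theta) = 0.8387
F_eff = 930 * 0.8387
F_eff = 779.9636


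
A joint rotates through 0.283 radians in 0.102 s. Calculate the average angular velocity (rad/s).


omega = delta_theta / delta_t
omega = 0.283 / 0.102
omega = 2.7745


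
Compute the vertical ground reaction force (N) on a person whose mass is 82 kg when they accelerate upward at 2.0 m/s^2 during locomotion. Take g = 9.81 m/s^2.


GRF = m * (g + a)
GRF = 82 * (9.81 + 2.0)
GRF = 82 * 11.8100
GRF = 968.4200


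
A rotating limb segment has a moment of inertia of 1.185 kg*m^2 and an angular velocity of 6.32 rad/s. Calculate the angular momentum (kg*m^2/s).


L = I * omega
L = 1.185 * 6.32
L = 7.4892


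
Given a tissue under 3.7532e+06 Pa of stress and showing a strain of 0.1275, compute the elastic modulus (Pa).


E = stress / strain
E = 3.7532e+06 / 0.1275
E = 2.9437e+07


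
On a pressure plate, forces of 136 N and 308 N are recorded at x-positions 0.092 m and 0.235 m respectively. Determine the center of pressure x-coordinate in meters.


COP_x = (F1*x1 + F2*x2) / (F1 + F2)
COP_x = (136*0.092 + 308*0.235) / (136 + 308)
Numerator = 84.8920
Denominator = 444
COP_x = 0.1912


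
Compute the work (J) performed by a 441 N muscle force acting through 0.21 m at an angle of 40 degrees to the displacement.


W = F * d * cos(theta)
theta = 40 deg = 0.6981 rad
cos(theta) = 0.7660
W = 441 * 0.21 * 0.7660
W = 70.9434


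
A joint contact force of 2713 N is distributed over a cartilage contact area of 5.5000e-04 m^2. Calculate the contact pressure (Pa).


P = F / A
P = 2713 / 5.5000e-04
P = 4.9327e+06


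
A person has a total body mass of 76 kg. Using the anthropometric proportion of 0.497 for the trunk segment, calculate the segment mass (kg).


m_segment = body_mass * fraction
m_segment = 76 * 0.497
m_segment = 37.7720


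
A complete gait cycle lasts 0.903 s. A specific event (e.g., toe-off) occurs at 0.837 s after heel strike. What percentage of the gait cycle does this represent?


pct = (event_time / cycle_time) * 100
pct = (0.837 / 0.903) * 100
ratio = 0.9269
pct = 92.6910


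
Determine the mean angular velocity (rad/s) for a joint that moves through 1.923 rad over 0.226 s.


omega = delta_theta / delta_t
omega = 1.923 / 0.226
omega = 8.5088


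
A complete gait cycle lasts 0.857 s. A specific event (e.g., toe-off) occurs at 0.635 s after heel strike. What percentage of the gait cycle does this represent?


pct = (event_time / cycle_time) * 100
pct = (0.635 / 0.857) * 100
ratio = 0.7410
pct = 74.0957


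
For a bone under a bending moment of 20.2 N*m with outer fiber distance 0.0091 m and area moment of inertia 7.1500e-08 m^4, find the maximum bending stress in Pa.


sigma = M * c / I
sigma = 20.2 * 0.0091 / 7.1500e-08
M * c = 0.1838
sigma = 2.5709e+06


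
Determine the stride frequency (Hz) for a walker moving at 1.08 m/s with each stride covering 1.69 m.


f = v / stride_length
f = 1.08 / 1.69
f = 0.6391


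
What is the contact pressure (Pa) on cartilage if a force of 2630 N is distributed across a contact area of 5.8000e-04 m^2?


P = F / A
P = 2630 / 5.8000e-04
P = 4.5345e+06


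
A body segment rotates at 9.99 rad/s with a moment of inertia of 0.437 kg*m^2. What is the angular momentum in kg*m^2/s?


L = I * omega
L = 0.437 * 9.99
L = 4.3656


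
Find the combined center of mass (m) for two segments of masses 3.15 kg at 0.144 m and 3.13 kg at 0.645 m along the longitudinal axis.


COM = (m1*x1 + m2*x2) / (m1 + m2)
COM = (3.15*0.144 + 3.13*0.645) / (3.15 + 3.13)
Numerator = 2.4724
Denominator = 6.2800
COM = 0.3937


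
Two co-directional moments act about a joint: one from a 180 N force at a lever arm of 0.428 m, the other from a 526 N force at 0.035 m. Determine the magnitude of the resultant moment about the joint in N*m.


M = F1 * d1 + F2 * d2
M = 180 * 0.428 + 526 * 0.035
M = 77.0400 + 18.4100
M = 95.4500


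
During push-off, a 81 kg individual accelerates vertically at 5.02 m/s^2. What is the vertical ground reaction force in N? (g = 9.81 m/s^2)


GRF = m * (g + a)
GRF = 81 * (9.81 + 5.02)
GRF = 81 * 14.8300
GRF = 1201.2300


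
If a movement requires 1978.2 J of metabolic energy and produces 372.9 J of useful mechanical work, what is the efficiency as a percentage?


eta = (W_mech / E_meta) * 100
eta = (372.9 / 1978.2) * 100
ratio = 0.1885
eta = 18.8505


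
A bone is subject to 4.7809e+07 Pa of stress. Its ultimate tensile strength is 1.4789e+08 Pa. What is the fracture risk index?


FRI = applied / ultimate
FRI = 4.7809e+07 / 1.4789e+08
FRI = 0.3233


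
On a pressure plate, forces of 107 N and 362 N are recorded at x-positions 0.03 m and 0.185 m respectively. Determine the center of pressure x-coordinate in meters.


COP_x = (F1*x1 + F2*x2) / (F1 + F2)
COP_x = (107*0.03 + 362*0.185) / (107 + 362)
Numerator = 70.1800
Denominator = 469
COP_x = 0.1496


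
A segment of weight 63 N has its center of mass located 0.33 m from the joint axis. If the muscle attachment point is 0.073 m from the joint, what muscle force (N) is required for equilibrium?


F_muscle = W * d_load / d_muscle
F_muscle = 63 * 0.33 / 0.073
Numerator = 20.7900
F_muscle = 284.7945


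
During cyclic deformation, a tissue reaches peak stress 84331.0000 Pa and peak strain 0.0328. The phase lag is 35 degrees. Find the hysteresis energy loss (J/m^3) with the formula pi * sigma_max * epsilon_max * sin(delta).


E_loss = pi * sigma_max * epsilon_max * sin(delta)
delta = 35 deg = 0.6109 rad
sin(delta) = 0.5736
E_loss = pi * 84331.0000 * 0.0328 * 0.5736
E_loss = 4984.2781


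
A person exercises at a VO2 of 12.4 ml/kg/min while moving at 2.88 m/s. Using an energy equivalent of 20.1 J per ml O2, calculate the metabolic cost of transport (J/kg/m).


Power per kg = VO2 * 20.1 / 60
Power per kg = 12.4 * 20.1 / 60 = 4.1540 W/kg
Cost = power_per_kg / speed
Cost = 4.1540 / 2.88
Cost = 1.4424


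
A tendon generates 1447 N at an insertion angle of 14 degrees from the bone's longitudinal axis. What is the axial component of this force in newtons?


F_eff = F_tendon * cos(theta)
theta = 14 deg = 0.2443 rad
cos(theta) = 0.9703
F_eff = 1447 * 0.9703
F_eff = 1404.0179


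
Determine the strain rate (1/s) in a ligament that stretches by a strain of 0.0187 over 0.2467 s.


strain_rate = delta_strain / delta_t
strain_rate = 0.0187 / 0.2467
strain_rate = 0.0758


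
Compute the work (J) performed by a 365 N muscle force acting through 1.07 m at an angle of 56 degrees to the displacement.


W = F * d * cos(theta)
theta = 56 deg = 0.9774 rad
cos(theta) = 0.5592
W = 365 * 1.07 * 0.5592
W = 218.3928


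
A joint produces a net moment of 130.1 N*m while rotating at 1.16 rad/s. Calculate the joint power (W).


P = M * omega
P = 130.1 * 1.16
P = 150.9160


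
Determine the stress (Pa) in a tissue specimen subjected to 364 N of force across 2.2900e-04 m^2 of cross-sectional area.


stress = F / A
stress = 364 / 2.2900e-04
stress = 1.5895e+06


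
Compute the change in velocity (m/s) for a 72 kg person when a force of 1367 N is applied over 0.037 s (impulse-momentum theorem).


J = F * dt = 1367 * 0.037 = 50.5790 N*s
delta_v = J / m
delta_v = 50.5790 / 72
delta_v = 0.7025


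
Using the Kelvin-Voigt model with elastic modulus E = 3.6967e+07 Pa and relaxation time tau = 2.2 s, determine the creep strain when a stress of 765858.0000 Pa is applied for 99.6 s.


epsilon(t) = (sigma/E) * (1 - exp(-t/tau))
sigma/E = 765858.0000 / 3.6967e+07 = 0.0207
exp(-t/tau) = exp(-99.6 / 2.2) = 2.1792e-20
epsilon = 0.0207 * (1 - 2.1792e-20)
epsilon = 0.0207


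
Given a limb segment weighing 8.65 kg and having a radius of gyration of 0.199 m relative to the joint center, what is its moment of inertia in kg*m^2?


I = m * k^2
I = 8.65 * 0.199^2
k^2 = 0.0396
I = 0.3425


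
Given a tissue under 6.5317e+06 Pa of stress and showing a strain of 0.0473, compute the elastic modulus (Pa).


E = stress / strain
E = 6.5317e+06 / 0.0473
E = 1.3809e+08


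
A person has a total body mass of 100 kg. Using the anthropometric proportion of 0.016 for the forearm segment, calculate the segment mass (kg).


m_segment = body_mass * fraction
m_segment = 100 * 0.016
m_segment = 1.6000


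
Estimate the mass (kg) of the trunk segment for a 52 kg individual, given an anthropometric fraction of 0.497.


m_segment = body_mass * fraction
m_segment = 52 * 0.497
m_segment = 25.8440


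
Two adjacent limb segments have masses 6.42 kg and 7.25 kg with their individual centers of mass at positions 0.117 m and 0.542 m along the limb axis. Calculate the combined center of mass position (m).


COM = (m1*x1 + m2*x2) / (m1 + m2)
COM = (6.42*0.117 + 7.25*0.542) / (6.42 + 7.25)
Numerator = 4.6806
Denominator = 13.6700
COM = 0.3424


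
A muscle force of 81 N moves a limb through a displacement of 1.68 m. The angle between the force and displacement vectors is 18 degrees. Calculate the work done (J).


W = F * d * cos(theta)
theta = 18 deg = 0.3142 rad
cos(theta) = 0.9511
W = 81 * 1.68 * 0.9511
W = 129.4198


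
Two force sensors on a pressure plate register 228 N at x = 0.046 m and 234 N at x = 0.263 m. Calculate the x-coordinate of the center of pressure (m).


COP_x = (F1*x1 + F2*x2) / (F1 + F2)
COP_x = (228*0.046 + 234*0.263) / (228 + 234)
Numerator = 72.0300
Denominator = 462
COP_x = 0.1559


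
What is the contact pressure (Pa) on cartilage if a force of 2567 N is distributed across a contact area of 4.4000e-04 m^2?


P = F / A
P = 2567 / 4.4000e-04
P = 5.8341e+06


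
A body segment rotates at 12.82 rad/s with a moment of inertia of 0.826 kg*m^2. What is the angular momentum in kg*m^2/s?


L = I * omega
L = 0.826 * 12.82
L = 10.5893


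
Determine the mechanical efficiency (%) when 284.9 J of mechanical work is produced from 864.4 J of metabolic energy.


eta = (W_mech / E_meta) * 100
eta = (284.9 / 864.4) * 100
ratio = 0.3296
eta = 32.9593


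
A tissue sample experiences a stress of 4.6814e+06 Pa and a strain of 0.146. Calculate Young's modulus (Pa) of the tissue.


E = stress / strain
E = 4.6814e+06 / 0.146
E = 3.2064e+07


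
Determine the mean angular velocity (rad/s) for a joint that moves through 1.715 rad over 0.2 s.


omega = delta_theta / delta_t
omega = 1.715 / 0.2
omega = 8.5750


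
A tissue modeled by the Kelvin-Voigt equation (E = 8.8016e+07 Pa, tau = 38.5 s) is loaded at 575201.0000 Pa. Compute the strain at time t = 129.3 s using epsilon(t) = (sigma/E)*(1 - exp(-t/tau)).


epsilon(t) = (sigma/E) * (1 - exp(-t/tau))
sigma/E = 575201.0000 / 8.8016e+07 = 0.0065
exp(-t/tau) = exp(-129.3 / 38.5) = 0.0348
epsilon = 0.0065 * (1 - 0.0348)
epsilon = 0.0063


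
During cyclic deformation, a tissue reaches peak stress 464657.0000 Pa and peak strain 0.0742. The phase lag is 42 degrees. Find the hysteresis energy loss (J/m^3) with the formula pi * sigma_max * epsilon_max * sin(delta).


E_loss = pi * sigma_max * epsilon_max * sin(delta)
delta = 42 deg = 0.7330 rad
sin(delta) = 0.6691
E_loss = pi * 464657.0000 * 0.0742 * 0.6691
E_loss = 72476.4908


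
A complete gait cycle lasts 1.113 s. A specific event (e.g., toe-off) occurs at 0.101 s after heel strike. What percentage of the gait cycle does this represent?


pct = (event_time / cycle_time) * 100
pct = (0.101 / 1.113) * 100
ratio = 0.0907
pct = 9.0746
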